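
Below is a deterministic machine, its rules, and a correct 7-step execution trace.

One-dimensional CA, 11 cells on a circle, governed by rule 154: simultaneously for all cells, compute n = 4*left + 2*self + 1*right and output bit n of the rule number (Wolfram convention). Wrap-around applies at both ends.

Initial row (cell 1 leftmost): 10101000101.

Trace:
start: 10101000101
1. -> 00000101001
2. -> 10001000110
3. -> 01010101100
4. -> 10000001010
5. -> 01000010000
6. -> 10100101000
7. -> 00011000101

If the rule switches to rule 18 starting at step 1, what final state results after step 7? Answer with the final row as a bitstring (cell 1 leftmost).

00010101010

(re-executing steps 1..7 under rule 18; state before step 1: 10101000101)
1. -> 00000101000
2. -> 00001000100
3. -> 00010101010
4. -> 00100000001
5. -> 11010000010
6. -> 00001000100
7. -> 00010101010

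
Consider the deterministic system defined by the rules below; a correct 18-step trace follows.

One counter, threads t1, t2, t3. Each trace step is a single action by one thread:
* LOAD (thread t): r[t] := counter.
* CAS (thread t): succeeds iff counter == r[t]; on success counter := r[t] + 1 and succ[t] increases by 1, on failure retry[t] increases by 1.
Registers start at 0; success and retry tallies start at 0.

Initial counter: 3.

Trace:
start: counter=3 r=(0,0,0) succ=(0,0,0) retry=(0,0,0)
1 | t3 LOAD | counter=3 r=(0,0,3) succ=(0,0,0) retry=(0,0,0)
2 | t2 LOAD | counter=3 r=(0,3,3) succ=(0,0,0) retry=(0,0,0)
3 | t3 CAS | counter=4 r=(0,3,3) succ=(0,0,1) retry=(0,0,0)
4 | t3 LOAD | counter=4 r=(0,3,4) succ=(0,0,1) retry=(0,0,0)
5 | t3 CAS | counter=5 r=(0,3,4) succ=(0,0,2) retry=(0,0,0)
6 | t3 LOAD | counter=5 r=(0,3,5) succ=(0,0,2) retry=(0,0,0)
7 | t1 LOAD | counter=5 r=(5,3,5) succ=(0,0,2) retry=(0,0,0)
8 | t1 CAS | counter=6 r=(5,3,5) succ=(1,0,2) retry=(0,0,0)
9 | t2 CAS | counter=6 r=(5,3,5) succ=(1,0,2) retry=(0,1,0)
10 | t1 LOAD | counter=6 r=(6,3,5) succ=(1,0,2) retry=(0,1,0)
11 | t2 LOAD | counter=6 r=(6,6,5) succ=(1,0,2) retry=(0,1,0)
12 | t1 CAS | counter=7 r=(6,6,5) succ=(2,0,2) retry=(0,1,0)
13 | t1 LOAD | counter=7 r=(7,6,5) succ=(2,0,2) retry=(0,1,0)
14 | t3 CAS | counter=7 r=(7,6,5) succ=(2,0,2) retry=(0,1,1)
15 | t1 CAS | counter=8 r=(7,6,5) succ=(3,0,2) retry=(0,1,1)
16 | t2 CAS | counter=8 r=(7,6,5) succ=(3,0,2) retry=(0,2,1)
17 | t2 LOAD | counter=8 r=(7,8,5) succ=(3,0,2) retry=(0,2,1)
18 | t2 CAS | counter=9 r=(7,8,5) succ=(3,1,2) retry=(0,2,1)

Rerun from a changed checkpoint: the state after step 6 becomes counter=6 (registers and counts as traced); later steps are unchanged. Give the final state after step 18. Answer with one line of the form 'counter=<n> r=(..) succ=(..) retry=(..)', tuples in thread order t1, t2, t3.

state after step 6 := counter=6 r=(0,3,5) succ=(0,0,2) retry=(0,0,0)
7 | t1 LOAD | counter=6 r=(6,3,5) succ=(0,0,2) retry=(0,0,0)
8 | t1 CAS | counter=7 r=(6,3,5) succ=(1,0,2) retry=(0,0,0)
9 | t2 CAS | counter=7 r=(6,3,5) succ=(1,0,2) retry=(0,1,0)
10 | t1 LOAD | counter=7 r=(7,3,5) succ=(1,0,2) retry=(0,1,0)
11 | t2 LOAD | counter=7 r=(7,7,5) succ=(1,0,2) retry=(0,1,0)
12 | t1 CAS | counter=8 r=(7,7,5) succ=(2,0,2) retry=(0,1,0)
13 | t1 LOAD | counter=8 r=(8,7,5) succ=(2,0,2) retry=(0,1,0)
14 | t3 CAS | counter=8 r=(8,7,5) succ=(2,0,2) retry=(0,1,1)
15 | t1 CAS | counter=9 r=(8,7,5) succ=(3,0,2) retry=(0,1,1)
16 | t2 CAS | counter=9 r=(8,7,5) succ=(3,0,2) retry=(0,2,1)
17 | t2 LOAD | counter=9 r=(8,9,5) succ=(3,0,2) retry=(0,2,1)
18 | t2 CAS | counter=10 r=(8,9,5) succ=(3,1,2) retry=(0,2,1)

counter=10 r=(8,9,5) succ=(3,1,2) retry=(0,2,1)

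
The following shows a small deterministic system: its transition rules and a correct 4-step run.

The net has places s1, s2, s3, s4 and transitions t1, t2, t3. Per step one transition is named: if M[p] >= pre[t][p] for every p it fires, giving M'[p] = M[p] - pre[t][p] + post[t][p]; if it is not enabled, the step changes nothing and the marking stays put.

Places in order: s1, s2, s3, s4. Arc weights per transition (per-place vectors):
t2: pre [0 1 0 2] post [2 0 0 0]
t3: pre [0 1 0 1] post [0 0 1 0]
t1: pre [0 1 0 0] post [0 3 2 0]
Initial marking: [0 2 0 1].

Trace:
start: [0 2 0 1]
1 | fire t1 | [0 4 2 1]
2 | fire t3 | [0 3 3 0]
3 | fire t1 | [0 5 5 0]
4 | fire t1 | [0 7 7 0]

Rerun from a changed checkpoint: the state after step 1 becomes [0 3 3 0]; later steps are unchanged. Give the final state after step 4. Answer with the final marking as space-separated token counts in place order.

state after step 1 := [0 3 3 0]
2 | fire t3 | [0 3 3 0]
3 | fire t1 | [0 5 5 0]
4 | fire t1 | [0 7 7 0]

0 7 7 0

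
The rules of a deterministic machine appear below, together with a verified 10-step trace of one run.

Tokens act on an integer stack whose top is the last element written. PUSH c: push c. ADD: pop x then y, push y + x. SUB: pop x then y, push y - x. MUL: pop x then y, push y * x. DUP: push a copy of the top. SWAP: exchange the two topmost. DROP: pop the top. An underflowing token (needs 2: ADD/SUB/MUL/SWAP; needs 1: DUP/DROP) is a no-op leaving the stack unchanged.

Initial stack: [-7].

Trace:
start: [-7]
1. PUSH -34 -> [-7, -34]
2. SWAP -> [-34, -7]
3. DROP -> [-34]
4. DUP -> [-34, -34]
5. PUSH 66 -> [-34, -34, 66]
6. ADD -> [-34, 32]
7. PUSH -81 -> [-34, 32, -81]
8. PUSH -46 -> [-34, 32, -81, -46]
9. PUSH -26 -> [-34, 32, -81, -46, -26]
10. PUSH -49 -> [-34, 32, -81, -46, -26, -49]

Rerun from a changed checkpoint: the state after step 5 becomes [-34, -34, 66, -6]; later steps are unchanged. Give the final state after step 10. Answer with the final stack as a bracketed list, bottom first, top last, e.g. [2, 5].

[-34, -34, 60, -81, -46, -26, -49]

state after step 5 := [-34, -34, 66, -6]
6. ADD -> [-34, -34, 60]
7. PUSH -81 -> [-34, -34, 60, -81]
8. PUSH -46 -> [-34, -34, 60, -81, -46]
9. PUSH -26 -> [-34, -34, 60, -81, -46, -26]
10. PUSH -49 -> [-34, -34, 60, -81, -46, -26, -49]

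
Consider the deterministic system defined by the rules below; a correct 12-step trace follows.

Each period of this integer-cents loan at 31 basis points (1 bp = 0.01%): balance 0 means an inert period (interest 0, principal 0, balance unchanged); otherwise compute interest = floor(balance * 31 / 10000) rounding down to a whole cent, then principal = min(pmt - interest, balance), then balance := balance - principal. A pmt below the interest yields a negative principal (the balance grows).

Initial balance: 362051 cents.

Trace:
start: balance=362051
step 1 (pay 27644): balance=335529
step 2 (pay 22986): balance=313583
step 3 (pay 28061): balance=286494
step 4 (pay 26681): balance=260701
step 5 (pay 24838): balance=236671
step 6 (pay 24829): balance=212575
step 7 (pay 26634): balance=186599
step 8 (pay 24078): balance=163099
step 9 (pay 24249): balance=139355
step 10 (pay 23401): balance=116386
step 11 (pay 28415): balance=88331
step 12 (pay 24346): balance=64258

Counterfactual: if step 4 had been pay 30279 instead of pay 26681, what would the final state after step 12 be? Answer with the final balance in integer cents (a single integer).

(re-executing from step 4 with the substitution; state before step 4: balance=286494)
step 4 (pay 30279): balance=257103
step 5 (pay 24838): balance=233062
step 6 (pay 24829): balance=208955
step 7 (pay 26634): balance=182968
step 8 (pay 24078): balance=159457
step 9 (pay 24249): balance=135702
step 10 (pay 23401): balance=112721
step 11 (pay 28415): balance=84655
step 12 (pay 24346): balance=60571

60571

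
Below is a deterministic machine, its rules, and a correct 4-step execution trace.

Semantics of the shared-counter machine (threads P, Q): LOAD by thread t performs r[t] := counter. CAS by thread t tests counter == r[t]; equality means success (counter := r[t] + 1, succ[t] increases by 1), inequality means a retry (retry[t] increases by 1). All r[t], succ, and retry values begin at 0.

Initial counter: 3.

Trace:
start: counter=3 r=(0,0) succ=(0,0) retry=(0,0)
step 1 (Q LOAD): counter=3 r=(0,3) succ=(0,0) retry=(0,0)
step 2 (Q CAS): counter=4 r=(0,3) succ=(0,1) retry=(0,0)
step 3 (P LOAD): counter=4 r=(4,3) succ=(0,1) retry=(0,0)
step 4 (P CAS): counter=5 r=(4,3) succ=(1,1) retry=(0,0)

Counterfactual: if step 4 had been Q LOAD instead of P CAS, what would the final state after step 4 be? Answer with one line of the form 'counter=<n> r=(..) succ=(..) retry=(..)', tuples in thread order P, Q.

(re-executing from step 4 with the substitution; state before step 4: counter=4 r=(4,3) succ=(0,1) retry=(0,0))
step 4 (Q LOAD): counter=4 r=(4,4) succ=(0,1) retry=(0,0)

counter=4 r=(4,4) succ=(0,1) retry=(0,0)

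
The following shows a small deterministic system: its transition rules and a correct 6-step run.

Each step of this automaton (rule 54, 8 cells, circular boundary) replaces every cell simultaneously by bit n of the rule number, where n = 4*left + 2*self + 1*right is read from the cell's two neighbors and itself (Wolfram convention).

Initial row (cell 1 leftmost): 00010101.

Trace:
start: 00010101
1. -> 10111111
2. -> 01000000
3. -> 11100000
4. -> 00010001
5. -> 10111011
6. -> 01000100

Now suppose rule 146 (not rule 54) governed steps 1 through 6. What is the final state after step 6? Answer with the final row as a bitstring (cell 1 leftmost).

(re-executing steps 1..6 under rule 146; state before step 1: 00010101)
1. -> 10100000
2. -> 00010001
3. -> 10101010
4. -> 00000000
5. -> 00000000
6. -> 00000000

00000000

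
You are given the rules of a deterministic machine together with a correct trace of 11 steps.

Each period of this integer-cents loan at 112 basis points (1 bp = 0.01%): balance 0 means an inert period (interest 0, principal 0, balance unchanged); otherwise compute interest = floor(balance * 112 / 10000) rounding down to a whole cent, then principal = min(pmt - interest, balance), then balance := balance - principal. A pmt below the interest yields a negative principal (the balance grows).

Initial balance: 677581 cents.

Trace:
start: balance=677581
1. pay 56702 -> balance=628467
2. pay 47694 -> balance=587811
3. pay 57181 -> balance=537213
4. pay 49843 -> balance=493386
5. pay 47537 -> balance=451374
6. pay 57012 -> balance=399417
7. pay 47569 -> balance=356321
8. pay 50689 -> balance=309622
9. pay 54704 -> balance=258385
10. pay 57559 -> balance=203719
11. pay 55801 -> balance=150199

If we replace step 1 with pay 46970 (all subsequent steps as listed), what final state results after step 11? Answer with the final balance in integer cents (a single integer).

161080

(re-executing from step 1 with the substitution; state before step 1: balance=677581)
1. pay 46970 -> balance=638199
2. pay 47694 -> balance=597652
3. pay 57181 -> balance=547164
4. pay 49843 -> balance=503449
5. pay 47537 -> balance=461550
6. pay 57012 -> balance=409707
7. pay 47569 -> balance=366726
8. pay 50689 -> balance=320144
9. pay 54704 -> balance=269025
10. pay 57559 -> balance=214479
11. pay 55801 -> balance=161080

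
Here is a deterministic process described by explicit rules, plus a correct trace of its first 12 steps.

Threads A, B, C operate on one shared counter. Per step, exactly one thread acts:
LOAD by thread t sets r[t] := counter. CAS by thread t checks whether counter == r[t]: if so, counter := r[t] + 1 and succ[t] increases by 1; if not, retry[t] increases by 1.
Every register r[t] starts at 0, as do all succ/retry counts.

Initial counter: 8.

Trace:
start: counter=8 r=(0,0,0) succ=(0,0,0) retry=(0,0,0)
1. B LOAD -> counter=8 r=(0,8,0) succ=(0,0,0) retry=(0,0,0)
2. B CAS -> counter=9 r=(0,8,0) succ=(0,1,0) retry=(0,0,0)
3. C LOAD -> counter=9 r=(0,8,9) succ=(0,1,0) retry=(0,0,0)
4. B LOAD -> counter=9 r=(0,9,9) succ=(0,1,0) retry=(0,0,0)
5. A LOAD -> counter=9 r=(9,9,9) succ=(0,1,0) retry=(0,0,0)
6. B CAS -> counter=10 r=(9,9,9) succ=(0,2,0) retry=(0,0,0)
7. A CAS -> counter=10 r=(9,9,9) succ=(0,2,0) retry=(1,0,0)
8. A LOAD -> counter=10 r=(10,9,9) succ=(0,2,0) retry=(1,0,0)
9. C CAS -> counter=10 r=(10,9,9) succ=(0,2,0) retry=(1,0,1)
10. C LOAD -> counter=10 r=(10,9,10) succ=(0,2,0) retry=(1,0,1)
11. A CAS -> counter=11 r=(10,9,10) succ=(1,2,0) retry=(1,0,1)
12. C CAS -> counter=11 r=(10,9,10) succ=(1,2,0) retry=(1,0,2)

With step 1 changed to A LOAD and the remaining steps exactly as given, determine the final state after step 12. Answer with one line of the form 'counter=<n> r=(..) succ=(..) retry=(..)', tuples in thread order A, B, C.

(re-executing from step 1 with the substitution; state before step 1: counter=8 r=(0,0,0) succ=(0,0,0) retry=(0,0,0))
1. A LOAD -> counter=8 r=(8,0,0) succ=(0,0,0) retry=(0,0,0)
2. B CAS -> counter=8 r=(8,0,0) succ=(0,0,0) retry=(0,1,0)
3. C LOAD -> counter=8 r=(8,0,8) succ=(0,0,0) retry=(0,1,0)
4. B LOAD -> counter=8 r=(8,8,8) succ=(0,0,0) retry=(0,1,0)
5. A LOAD -> counter=8 r=(8,8,8) succ=(0,0,0) retry=(0,1,0)
6. B CAS -> counter=9 r=(8,8,8) succ=(0,1,0) retry=(0,1,0)
7. A CAS -> counter=9 r=(8,8,8) succ=(0,1,0) retry=(1,1,0)
8. A LOAD -> counter=9 r=(9,8,8) succ=(0,1,0) retry=(1,1,0)
9. C CAS -> counter=9 r=(9,8,8) succ=(0,1,0) retry=(1,1,1)
10. C LOAD -> counter=9 r=(9,8,9) succ=(0,1,0) retry=(1,1,1)
11. A CAS -> counter=10 r=(9,8,9) succ=(1,1,0) retry=(1,1,1)
12. C CAS -> counter=10 r=(9,8,9) succ=(1,1,0) retry=(1,1,2)

counter=10 r=(9,8,9) succ=(1,1,0) retry=(1,1,2)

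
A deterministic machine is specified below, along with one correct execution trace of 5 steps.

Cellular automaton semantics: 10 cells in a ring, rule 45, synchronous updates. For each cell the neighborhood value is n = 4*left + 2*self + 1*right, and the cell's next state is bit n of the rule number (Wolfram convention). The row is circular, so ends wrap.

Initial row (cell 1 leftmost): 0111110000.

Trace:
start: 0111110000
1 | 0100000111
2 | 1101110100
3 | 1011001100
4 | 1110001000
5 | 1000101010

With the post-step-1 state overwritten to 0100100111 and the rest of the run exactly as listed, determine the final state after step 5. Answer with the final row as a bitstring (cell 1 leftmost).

1111100100

state after step 1 := 0100100111
2 | 1100100100
3 | 1000100100
4 | 1010100100
5 | 1111100100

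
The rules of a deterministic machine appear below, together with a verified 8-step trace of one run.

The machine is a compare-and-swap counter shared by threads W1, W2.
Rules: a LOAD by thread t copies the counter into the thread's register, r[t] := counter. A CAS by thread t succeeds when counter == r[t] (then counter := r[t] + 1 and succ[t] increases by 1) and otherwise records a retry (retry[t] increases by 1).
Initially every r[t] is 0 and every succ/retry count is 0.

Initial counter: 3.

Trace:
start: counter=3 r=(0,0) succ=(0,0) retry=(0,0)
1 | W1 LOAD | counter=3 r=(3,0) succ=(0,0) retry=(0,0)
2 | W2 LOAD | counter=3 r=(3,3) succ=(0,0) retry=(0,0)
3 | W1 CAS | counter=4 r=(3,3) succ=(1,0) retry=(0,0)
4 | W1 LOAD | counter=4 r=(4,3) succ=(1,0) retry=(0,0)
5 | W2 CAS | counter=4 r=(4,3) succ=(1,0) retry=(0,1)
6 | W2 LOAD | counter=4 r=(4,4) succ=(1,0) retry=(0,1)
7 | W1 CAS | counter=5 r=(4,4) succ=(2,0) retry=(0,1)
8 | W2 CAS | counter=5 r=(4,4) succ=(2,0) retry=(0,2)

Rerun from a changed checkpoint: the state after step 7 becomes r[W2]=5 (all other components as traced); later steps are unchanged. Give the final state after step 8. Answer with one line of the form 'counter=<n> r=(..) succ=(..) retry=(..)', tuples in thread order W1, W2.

state after step 7 := counter=5 r=(4,5) succ=(2,0) retry=(0,1)
8 | W2 CAS | counter=6 r=(4,5) succ=(2,1) retry=(0,1)

counter=6 r=(4,5) succ=(2,1) retry=(0,1)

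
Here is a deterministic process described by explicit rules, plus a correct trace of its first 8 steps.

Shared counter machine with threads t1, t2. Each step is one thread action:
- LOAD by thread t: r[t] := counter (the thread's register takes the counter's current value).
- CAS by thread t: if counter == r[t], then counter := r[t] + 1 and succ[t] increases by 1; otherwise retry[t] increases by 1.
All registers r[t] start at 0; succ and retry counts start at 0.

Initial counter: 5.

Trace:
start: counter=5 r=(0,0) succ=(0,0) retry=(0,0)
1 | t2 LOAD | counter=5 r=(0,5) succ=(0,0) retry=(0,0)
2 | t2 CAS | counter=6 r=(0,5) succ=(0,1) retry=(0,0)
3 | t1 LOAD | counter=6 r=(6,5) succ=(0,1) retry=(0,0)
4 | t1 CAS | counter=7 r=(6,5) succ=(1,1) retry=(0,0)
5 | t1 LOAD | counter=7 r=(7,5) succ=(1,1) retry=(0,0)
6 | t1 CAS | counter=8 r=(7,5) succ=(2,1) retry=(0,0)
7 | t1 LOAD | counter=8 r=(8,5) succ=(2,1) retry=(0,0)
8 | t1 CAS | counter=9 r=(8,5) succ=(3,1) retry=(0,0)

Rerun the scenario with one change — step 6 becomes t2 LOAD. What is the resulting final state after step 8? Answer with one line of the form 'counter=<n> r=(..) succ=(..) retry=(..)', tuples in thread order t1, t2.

counter=8 r=(7,7) succ=(2,1) retry=(0,0)

(re-executing from step 6 with the substitution; state before step 6: counter=7 r=(7,5) succ=(1,1) retry=(0,0))
6 | t2 LOAD | counter=7 r=(7,7) succ=(1,1) retry=(0,0)
7 | t1 LOAD | counter=7 r=(7,7) succ=(1,1) retry=(0,0)
8 | t1 CAS | counter=8 r=(7,7) succ=(2,1) retry=(0,0)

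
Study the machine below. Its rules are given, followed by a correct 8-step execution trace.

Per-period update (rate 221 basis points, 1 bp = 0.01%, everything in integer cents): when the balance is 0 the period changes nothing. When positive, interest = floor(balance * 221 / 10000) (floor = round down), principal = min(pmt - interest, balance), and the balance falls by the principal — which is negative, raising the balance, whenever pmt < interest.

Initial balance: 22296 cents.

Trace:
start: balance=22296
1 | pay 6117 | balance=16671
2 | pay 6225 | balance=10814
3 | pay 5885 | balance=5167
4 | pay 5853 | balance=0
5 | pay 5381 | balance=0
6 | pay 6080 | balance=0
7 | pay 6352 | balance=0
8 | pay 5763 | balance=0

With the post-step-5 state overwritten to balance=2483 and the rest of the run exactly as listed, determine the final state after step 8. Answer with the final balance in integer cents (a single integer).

0

state after step 5 := balance=2483
6 | pay 6080 | balance=0
7 | pay 6352 | balance=0
8 | pay 5763 | balance=0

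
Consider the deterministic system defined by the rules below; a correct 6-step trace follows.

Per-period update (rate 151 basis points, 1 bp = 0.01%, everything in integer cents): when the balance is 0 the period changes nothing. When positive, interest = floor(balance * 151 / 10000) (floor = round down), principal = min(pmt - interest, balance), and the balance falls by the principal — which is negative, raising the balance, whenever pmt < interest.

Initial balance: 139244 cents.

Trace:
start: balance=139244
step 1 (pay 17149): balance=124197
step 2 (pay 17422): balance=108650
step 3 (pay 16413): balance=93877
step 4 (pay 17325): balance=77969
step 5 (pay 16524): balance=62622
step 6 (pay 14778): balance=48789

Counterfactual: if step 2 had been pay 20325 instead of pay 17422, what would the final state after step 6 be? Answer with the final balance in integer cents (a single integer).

45707

(re-executing from step 2 with the substitution; state before step 2: balance=124197)
step 2 (pay 20325): balance=105747
step 3 (pay 16413): balance=90930
step 4 (pay 17325): balance=74978
step 5 (pay 16524): balance=59586
step 6 (pay 14778): balance=45707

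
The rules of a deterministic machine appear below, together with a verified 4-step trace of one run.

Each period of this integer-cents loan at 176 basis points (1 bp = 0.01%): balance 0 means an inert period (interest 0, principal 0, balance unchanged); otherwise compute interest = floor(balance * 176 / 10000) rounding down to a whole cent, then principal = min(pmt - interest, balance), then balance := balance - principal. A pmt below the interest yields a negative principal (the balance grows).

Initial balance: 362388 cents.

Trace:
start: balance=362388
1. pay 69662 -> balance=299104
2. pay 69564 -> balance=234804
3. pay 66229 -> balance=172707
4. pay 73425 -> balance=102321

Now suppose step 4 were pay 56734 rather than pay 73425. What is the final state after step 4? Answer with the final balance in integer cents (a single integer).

(re-executing from step 4 with the substitution; state before step 4: balance=172707)
4. pay 56734 -> balance=119012

119012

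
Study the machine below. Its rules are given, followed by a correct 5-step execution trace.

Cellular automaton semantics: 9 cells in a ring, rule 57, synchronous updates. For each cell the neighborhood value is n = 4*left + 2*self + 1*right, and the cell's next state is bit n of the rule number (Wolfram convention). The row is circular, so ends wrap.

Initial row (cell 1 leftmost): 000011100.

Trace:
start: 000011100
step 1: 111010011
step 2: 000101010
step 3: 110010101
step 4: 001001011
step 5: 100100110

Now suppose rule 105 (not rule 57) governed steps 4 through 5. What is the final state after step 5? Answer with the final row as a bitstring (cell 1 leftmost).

(re-executing steps 4..5 under rule 105; state before step 4: 110010101)
step 4: 010001011
step 5: 100100111

100100111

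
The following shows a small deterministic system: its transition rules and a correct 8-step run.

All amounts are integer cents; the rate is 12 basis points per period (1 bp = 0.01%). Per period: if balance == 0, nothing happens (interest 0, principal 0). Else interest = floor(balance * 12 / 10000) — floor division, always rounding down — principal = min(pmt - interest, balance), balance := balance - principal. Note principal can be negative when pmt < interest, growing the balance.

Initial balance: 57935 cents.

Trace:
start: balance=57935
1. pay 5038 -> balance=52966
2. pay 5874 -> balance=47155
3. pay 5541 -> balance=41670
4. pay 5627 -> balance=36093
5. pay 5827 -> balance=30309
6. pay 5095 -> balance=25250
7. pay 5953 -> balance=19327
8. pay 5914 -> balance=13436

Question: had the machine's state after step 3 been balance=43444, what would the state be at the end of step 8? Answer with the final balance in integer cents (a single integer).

15220

state after step 3 := balance=43444
4. pay 5627 -> balance=37869
5. pay 5827 -> balance=32087
6. pay 5095 -> balance=27030
7. pay 5953 -> balance=21109
8. pay 5914 -> balance=15220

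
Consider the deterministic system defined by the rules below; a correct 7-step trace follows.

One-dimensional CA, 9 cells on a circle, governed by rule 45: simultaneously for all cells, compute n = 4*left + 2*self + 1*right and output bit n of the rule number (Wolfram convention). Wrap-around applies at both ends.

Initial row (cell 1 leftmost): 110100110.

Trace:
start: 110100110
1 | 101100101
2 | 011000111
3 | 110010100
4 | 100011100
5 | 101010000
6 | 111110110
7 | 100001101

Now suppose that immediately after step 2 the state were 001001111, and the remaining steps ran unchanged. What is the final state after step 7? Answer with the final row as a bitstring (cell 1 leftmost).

state after step 2 := 001001111
3 | 001001000
4 | 101001011
5 | 011001110
6 | 010001000
7 | 010101011

010101011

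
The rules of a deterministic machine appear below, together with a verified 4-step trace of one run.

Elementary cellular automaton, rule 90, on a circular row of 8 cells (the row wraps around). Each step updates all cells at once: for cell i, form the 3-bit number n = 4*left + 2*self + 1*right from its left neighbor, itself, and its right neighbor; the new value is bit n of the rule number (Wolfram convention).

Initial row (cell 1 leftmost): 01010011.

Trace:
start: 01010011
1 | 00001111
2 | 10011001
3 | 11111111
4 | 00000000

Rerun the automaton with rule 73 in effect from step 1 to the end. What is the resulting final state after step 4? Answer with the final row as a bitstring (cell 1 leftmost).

00000011

(re-executing steps 1..4 under rule 73; state before step 1: 01010011)
1 | 00000011
2 | 01111011
3 | 01001011
4 | 00000011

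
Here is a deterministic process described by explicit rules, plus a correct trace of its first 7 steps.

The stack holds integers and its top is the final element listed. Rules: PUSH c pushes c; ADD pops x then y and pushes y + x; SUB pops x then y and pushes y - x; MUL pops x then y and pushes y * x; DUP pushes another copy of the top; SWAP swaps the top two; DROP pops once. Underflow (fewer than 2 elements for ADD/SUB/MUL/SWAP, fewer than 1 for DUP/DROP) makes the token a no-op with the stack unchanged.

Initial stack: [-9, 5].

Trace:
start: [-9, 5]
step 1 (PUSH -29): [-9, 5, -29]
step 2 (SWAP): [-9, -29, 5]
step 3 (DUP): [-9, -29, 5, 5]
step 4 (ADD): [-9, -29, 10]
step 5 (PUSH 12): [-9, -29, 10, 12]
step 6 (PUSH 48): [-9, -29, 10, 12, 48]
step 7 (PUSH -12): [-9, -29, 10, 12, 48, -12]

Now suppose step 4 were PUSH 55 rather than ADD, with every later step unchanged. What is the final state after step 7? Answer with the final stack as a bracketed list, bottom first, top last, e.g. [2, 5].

[-9, -29, 5, 5, 55, 12, 48, -12]

(re-executing from step 4 with the substitution; state before step 4: [-9, -29, 5, 5])
step 4 (PUSH 55): [-9, -29, 5, 5, 55]
step 5 (PUSH 12): [-9, -29, 5, 5, 55, 12]
step 6 (PUSH 48): [-9, -29, 5, 5, 55, 12, 48]
step 7 (PUSH -12): [-9, -29, 5, 5, 55, 12, 48, -12]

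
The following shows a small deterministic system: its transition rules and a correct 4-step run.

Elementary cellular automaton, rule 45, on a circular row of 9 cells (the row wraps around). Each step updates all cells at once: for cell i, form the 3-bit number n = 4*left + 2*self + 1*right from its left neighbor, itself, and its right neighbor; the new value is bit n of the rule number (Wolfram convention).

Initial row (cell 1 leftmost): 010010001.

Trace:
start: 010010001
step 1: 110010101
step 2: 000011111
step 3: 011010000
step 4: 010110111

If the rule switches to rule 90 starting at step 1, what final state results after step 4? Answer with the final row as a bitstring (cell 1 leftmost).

(re-executing steps 1..4 under rule 90; state before step 1: 010010001)
step 1: 001101010
step 2: 011100001
step 3: 010110010
step 4: 100111101

100111101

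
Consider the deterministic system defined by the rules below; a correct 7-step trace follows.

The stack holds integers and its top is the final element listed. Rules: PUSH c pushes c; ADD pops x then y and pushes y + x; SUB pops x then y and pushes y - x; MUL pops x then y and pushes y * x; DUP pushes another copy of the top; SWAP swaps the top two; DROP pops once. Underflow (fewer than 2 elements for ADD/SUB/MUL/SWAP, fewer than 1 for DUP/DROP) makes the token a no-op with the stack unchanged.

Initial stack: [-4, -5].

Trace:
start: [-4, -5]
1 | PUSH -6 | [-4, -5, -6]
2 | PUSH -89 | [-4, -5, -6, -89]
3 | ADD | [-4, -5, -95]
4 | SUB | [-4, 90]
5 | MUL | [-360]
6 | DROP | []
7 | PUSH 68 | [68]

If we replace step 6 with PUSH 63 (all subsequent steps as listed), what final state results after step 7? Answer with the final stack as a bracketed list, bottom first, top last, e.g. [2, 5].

(re-executing from step 6 with the substitution; state before step 6: [-360])
6 | PUSH 63 | [-360, 63]
7 | PUSH 68 | [-360, 63, 68]

[-360, 63, 68]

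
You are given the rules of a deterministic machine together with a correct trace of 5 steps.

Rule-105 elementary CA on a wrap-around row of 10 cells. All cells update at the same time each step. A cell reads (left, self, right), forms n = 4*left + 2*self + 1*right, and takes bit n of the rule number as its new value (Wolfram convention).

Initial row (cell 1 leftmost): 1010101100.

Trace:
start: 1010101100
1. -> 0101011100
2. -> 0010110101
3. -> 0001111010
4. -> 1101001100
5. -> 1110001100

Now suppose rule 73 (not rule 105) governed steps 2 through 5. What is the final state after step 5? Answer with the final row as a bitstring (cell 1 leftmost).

0000010001

(re-executing steps 2..5 under rule 73; state before step 2: 0101011100)
2. -> 0000010101
3. -> 0111000000
4. -> 0101011111
5. -> 0000010001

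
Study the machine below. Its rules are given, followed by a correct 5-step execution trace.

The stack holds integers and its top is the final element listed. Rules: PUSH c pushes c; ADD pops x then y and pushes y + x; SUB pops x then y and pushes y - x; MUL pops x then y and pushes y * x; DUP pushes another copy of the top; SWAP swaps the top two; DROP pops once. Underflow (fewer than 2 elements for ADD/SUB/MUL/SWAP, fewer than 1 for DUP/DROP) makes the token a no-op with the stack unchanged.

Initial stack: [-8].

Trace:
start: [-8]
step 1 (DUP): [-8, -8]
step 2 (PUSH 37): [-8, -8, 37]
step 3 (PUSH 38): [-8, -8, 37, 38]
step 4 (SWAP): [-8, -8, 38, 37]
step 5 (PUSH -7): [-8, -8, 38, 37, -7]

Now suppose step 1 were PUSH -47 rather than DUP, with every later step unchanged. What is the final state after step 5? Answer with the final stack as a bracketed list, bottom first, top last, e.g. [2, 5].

[-8, -47, 38, 37, -7]

(re-executing from step 1 with the substitution; state before step 1: [-8])
step 1 (PUSH -47): [-8, -47]
step 2 (PUSH 37): [-8, -47, 37]
step 3 (PUSH 38): [-8, -47, 37, 38]
step 4 (SWAP): [-8, -47, 38, 37]
step 5 (PUSH -7): [-8, -47, 38, 37, -7]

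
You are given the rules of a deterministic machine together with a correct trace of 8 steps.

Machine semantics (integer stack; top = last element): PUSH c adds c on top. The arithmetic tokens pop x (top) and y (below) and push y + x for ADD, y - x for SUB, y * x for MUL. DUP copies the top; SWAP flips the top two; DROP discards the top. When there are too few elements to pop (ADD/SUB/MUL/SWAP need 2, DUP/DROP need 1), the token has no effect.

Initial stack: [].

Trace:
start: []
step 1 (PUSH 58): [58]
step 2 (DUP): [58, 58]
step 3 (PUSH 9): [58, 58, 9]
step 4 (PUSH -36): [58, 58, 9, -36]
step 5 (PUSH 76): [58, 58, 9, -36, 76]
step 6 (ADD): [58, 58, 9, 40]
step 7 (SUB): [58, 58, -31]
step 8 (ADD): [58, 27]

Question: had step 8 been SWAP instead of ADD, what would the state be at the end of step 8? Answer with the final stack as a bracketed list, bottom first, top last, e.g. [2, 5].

(re-executing from step 8 with the substitution; state before step 8: [58, 58, -31])
step 8 (SWAP): [58, -31, 58]

[58, -31, 58]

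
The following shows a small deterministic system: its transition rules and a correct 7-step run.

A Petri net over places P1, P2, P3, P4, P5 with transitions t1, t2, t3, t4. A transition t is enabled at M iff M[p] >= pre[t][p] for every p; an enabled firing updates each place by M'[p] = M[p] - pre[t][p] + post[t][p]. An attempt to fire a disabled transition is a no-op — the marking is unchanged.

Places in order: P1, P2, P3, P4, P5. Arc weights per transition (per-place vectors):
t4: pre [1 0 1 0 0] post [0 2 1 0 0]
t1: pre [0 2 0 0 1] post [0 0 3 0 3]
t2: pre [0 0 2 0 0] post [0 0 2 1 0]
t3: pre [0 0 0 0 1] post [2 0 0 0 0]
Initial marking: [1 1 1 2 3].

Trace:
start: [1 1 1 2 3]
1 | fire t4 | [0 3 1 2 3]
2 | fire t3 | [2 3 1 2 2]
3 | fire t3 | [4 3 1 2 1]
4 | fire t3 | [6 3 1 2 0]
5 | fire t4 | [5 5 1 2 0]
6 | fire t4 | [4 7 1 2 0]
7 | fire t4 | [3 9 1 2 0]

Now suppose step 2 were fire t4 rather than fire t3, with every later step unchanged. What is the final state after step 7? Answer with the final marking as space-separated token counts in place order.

(re-executing from step 2 with the substitution; state before step 2: [0 3 1 2 3])
2 | fire t4 | [0 3 1 2 3]
3 | fire t3 | [2 3 1 2 2]
4 | fire t3 | [4 3 1 2 1]
5 | fire t4 | [3 5 1 2 1]
6 | fire t4 | [2 7 1 2 1]
7 | fire t4 | [1 9 1 2 1]

1 9 1 2 1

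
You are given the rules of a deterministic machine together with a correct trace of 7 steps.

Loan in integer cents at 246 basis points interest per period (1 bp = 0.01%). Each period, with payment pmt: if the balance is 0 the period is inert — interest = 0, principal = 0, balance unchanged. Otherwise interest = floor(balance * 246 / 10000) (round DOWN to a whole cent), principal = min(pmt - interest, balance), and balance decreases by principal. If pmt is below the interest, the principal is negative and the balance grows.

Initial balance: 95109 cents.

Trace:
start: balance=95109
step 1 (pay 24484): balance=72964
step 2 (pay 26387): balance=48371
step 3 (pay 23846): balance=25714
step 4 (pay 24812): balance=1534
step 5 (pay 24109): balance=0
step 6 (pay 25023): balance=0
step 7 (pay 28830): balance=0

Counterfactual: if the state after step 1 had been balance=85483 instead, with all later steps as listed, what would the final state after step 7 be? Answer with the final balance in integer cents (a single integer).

state after step 1 := balance=85483
step 2 (pay 26387): balance=61198
step 3 (pay 23846): balance=38857
step 4 (pay 24812): balance=15000
step 5 (pay 24109): balance=0
step 6 (pay 25023): balance=0
step 7 (pay 28830): balance=0

0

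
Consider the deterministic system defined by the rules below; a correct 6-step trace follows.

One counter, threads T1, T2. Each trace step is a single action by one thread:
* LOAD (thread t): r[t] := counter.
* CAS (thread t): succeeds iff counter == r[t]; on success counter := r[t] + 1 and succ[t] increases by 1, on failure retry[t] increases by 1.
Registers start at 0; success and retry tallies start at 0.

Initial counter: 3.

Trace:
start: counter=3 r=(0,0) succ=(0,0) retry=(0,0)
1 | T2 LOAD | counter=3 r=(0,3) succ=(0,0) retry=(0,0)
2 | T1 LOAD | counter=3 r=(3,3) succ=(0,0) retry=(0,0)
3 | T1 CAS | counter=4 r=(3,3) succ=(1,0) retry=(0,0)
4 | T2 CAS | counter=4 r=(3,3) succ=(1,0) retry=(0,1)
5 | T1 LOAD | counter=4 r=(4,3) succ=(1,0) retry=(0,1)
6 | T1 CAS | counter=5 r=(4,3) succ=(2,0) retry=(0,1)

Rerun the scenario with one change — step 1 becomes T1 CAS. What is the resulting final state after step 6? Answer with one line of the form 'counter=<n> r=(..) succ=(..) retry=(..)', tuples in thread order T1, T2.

counter=5 r=(4,0) succ=(2,0) retry=(1,1)

(re-executing from step 1 with the substitution; state before step 1: counter=3 r=(0,0) succ=(0,0) retry=(0,0))
1 | T1 CAS | counter=3 r=(0,0) succ=(0,0) retry=(1,0)
2 | T1 LOAD | counter=3 r=(3,0) succ=(0,0) retry=(1,0)
3 | T1 CAS | counter=4 r=(3,0) succ=(1,0) retry=(1,0)
4 | T2 CAS | counter=4 r=(3,0) succ=(1,0) retry=(1,1)
5 | T1 LOAD | counter=4 r=(4,0) succ=(1,0) retry=(1,1)
6 | T1 CAS | counter=5 r=(4,0) succ=(2,0) retry=(1,1)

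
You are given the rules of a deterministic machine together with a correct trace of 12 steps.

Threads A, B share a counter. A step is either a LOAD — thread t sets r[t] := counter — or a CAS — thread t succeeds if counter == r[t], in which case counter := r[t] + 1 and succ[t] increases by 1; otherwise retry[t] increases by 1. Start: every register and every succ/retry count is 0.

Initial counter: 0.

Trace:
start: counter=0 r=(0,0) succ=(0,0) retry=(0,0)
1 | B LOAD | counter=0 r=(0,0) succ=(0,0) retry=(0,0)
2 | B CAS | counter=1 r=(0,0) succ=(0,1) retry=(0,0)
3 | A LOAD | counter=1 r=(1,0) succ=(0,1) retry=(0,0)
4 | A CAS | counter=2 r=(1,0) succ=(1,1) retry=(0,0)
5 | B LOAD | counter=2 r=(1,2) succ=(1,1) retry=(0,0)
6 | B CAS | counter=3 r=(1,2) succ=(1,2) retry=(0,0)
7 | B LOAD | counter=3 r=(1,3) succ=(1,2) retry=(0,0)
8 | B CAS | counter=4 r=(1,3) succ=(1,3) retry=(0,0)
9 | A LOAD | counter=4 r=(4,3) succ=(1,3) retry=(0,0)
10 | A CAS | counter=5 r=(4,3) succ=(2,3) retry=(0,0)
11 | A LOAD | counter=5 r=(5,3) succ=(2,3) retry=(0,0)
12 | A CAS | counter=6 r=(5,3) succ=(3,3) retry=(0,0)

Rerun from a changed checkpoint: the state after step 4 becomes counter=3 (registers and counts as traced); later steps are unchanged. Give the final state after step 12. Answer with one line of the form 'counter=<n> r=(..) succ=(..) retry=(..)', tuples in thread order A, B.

counter=7 r=(6,4) succ=(3,3) retry=(0,0)

state after step 4 := counter=3 r=(1,0) succ=(1,1) retry=(0,0)
5 | B LOAD | counter=3 r=(1,3) succ=(1,1) retry=(0,0)
6 | B CAS | counter=4 r=(1,3) succ=(1,2) retry=(0,0)
7 | B LOAD | counter=4 r=(1,4) succ=(1,2) retry=(0,0)
8 | B CAS | counter=5 r=(1,4) succ=(1,3) retry=(0,0)
9 | A LOAD | counter=5 r=(5,4) succ=(1,3) retry=(0,0)
10 | A CAS | counter=6 r=(5,4) succ=(2,3) retry=(0,0)
11 | A LOAD | counter=6 r=(6,4) succ=(2,3) retry=(0,0)
12 | A CAS | counter=7 r=(6,4) succ=(3,3) retry=(0,0)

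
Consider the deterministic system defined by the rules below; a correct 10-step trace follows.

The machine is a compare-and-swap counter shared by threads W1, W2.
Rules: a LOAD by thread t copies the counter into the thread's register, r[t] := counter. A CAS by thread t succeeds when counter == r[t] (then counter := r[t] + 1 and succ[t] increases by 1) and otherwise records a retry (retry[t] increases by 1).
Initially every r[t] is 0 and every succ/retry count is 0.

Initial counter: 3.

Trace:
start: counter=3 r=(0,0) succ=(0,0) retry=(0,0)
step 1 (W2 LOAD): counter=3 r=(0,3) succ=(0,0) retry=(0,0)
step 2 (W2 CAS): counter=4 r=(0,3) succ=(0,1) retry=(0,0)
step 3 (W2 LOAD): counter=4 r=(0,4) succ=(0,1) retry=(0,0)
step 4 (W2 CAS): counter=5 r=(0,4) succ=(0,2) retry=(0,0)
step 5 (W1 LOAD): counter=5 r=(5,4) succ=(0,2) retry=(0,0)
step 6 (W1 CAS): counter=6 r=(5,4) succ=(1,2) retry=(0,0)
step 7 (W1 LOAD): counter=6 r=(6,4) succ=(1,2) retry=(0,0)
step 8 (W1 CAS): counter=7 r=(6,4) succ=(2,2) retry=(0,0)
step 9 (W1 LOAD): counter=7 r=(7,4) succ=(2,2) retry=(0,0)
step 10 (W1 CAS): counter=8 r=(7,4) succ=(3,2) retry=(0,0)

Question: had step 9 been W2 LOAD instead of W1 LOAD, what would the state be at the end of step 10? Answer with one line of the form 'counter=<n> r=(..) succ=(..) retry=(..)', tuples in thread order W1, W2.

counter=7 r=(6,7) succ=(2,2) retry=(1,0)

(re-executing from step 9 with the substitution; state before step 9: counter=7 r=(6,4) succ=(2,2) retry=(0,0))
step 9 (W2 LOAD): counter=7 r=(6,7) succ=(2,2) retry=(0,0)
step 10 (W1 CAS): counter=7 r=(6,7) succ=(2,2) retry=(1,0)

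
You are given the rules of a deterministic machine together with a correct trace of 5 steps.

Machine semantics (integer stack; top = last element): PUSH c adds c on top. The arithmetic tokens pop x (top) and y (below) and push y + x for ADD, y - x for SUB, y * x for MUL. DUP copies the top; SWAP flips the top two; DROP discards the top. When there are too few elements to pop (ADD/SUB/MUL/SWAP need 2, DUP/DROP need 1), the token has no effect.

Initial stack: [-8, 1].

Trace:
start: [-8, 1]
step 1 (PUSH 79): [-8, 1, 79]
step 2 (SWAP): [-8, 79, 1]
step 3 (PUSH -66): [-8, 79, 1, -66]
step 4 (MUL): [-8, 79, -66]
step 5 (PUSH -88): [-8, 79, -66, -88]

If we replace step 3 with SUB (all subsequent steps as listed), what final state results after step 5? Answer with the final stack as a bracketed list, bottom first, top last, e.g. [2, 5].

(re-executing from step 3 with the substitution; state before step 3: [-8, 79, 1])
step 3 (SUB): [-8, 78]
step 4 (MUL): [-624]
step 5 (PUSH -88): [-624, -88]

[-624, -88]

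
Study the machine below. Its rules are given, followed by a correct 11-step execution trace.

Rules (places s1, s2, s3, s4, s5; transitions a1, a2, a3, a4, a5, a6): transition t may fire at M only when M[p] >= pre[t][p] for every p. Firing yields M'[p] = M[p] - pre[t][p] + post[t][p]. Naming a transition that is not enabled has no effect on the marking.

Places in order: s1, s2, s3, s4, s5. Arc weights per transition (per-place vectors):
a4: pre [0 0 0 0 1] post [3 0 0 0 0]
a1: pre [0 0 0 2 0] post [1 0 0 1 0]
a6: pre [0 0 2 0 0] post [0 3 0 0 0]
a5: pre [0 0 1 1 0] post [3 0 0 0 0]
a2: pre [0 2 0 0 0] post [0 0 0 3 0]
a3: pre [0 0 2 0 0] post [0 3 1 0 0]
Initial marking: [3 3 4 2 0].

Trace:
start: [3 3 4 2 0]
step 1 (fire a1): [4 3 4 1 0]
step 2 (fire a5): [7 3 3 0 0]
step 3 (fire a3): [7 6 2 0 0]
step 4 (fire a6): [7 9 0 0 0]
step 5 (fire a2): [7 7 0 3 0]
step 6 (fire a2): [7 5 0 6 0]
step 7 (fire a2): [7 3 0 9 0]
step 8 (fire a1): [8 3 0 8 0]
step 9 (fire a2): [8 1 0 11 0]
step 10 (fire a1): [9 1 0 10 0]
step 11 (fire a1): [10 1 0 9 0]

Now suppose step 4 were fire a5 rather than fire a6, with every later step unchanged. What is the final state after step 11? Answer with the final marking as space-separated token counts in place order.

10 0 2 6 0

(re-executing from step 4 with the substitution; state before step 4: [7 6 2 0 0])
step 4 (fire a5): [7 6 2 0 0]
step 5 (fire a2): [7 4 2 3 0]
step 6 (fire a2): [7 2 2 6 0]
step 7 (fire a2): [7 0 2 9 0]
step 8 (fire a1): [8 0 2 8 0]
step 9 (fire a2): [8 0 2 8 0]
step 10 (fire a1): [9 0 2 7 0]
step 11 (fire a1): [10 0 2 6 0]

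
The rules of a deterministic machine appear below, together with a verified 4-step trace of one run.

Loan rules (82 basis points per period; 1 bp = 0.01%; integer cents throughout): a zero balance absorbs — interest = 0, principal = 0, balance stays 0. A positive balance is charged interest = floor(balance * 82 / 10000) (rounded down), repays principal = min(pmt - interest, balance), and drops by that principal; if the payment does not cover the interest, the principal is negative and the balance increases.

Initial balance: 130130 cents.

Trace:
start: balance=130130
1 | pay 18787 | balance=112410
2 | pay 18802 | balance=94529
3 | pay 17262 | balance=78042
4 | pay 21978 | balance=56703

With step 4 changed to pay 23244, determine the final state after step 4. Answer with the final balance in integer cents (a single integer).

(re-executing from step 4 with the substitution; state before step 4: balance=78042)
4 | pay 23244 | balance=55437

55437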